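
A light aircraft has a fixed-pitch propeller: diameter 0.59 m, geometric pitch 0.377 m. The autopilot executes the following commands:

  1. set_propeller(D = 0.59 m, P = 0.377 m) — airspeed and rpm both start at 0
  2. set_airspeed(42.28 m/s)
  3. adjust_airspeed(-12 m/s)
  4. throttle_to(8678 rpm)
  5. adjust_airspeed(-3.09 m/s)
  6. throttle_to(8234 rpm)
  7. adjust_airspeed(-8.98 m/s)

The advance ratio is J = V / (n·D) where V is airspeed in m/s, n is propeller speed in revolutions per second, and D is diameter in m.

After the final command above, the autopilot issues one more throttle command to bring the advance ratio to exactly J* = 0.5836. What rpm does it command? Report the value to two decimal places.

set_propeller: D = 0.59 m, P = 0.377 m (p = P/D = 0.638983); state ← (V=0, rpm=0)
set_airspeed(42.28): V ← 42.28 m/s
adjust_airspeed(-12): V ← 42.28 -12 = 30.28 m/s
throttle_to(8678): rpm ← 8678
adjust_airspeed(-3.09): V ← 30.28 -3.09 = 27.19 m/s
throttle_to(8234): rpm ← 8234
adjust_airspeed(-8.98): V ← 27.19 -8.98 = 18.21 m/s
final state: V = 18.21 m/s, rpm = 8234 → n = rpm/60 = 137.233333 rev/s
target J* = 0.5836; solve J* = V/(n·D) for n: n = V/(J*·D) = 18.21/(0.5836 × 0.59) = 52.886235 rev/s
rpm = 60·n = 3173.174103

rpm = 3173.17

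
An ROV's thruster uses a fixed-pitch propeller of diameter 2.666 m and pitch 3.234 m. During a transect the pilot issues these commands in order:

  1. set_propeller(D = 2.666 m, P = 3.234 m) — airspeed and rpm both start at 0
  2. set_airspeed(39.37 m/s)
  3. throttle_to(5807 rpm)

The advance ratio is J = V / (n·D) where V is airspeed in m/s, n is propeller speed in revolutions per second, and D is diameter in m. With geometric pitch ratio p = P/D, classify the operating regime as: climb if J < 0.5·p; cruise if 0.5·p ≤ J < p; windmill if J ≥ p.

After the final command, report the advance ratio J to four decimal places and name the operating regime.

J = 0.1526, regime = climb

set_propeller: D = 2.666 m, P = 3.234 m (p = P/D = 1.213053); state ← (V=0, rpm=0)
set_airspeed(39.37): V ← 39.37 m/s
throttle_to(5807): rpm ← 5807
final state: V = 39.37 m/s, rpm = 5807 → n = rpm/60 = 96.783333 rev/s
J = V / (n·D) = 39.37 / (96.783333 × 2.666) = 0.152582
regime bands: climb J<0.6065 | cruise [0.6065, 1.2131) | windmill J≥1.2131
J = 0.1526 → climb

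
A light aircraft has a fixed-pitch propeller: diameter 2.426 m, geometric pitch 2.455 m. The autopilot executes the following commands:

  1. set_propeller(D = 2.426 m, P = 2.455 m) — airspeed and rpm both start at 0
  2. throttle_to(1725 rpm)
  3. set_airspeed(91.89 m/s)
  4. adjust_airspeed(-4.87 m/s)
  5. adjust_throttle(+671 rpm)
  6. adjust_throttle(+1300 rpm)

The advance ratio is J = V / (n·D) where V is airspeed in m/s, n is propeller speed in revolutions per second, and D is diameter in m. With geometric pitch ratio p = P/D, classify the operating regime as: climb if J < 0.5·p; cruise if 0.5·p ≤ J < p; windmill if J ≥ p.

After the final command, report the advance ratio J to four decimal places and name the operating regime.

set_propeller: D = 2.426 m, P = 2.455 m (p = P/D = 1.011954); state ← (V=0, rpm=0)
throttle_to(1725): rpm ← 1725
set_airspeed(91.89): V ← 91.89 m/s
adjust_airspeed(-4.87): V ← 91.89 -4.87 = 87.02 m/s
adjust_throttle(+671): rpm ← 1725 +671 = 2396
adjust_throttle(+1300): rpm ← 2396 +1300 = 3696
final state: V = 87.02 m/s, rpm = 3696 → n = rpm/60 = 61.600000 rev/s
J = V / (n·D) = 87.02 / (61.600000 × 2.426) = 0.582301
regime bands: climb J<0.5060 | cruise [0.5060, 1.0120) | windmill J≥1.0120
J = 0.5823 → cruise

J = 0.5823, regime = cruise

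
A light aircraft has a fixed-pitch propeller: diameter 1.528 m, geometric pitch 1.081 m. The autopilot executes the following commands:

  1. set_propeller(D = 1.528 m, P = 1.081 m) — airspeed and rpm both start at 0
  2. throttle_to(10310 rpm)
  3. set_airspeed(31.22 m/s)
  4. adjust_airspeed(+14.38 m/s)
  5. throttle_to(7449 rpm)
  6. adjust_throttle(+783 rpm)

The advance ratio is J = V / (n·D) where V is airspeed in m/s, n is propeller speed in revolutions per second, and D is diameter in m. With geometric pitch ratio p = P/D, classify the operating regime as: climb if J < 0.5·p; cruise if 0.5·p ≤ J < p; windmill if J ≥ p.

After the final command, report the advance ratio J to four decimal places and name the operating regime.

set_propeller: D = 1.528 m, P = 1.081 m (p = P/D = 0.707461); state ← (V=0, rpm=0)
throttle_to(10310): rpm ← 10310
set_airspeed(31.22): V ← 31.22 m/s
adjust_airspeed(+14.38): V ← 31.22 +14.38 = 45.6 m/s
throttle_to(7449): rpm ← 7449
adjust_throttle(+783): rpm ← 7449 +783 = 8232
final state: V = 45.6 m/s, rpm = 8232 → n = rpm/60 = 137.200000 rev/s
J = V / (n·D) = 45.6 / (137.200000 × 1.528) = 0.217514
regime bands: climb J<0.3537 | cruise [0.3537, 0.7075) | windmill J≥0.7075
J = 0.2175 → climb

J = 0.2175, regime = climb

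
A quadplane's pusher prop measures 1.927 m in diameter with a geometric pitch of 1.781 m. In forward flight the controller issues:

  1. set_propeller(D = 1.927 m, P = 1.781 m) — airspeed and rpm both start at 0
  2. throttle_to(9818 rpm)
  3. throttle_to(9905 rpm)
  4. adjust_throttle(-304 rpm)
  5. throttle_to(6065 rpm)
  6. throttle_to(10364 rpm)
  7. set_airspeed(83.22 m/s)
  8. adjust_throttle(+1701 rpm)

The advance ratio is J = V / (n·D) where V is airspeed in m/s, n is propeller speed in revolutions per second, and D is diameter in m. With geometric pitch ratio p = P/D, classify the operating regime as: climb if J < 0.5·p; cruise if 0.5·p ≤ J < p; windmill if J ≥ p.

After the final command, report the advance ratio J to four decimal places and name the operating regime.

set_propeller: D = 1.927 m, P = 1.781 m (p = P/D = 0.924235); state ← (V=0, rpm=0)
throttle_to(9818): rpm ← 9818
throttle_to(9905): rpm ← 9905
adjust_throttle(-304): rpm ← 9905 -304 = 9601
throttle_to(6065): rpm ← 6065
throttle_to(10364): rpm ← 10364
set_airspeed(83.22): V ← 83.22 m/s
adjust_throttle(+1701): rpm ← 10364 +1701 = 12065
final state: V = 83.22 m/s, rpm = 12065 → n = rpm/60 = 201.083333 rev/s
J = V / (n·D) = 83.22 / (201.083333 × 1.927) = 0.214768
regime bands: climb J<0.4621 | cruise [0.4621, 0.9242) | windmill J≥0.9242
J = 0.2148 → climb

J = 0.2148, regime = climb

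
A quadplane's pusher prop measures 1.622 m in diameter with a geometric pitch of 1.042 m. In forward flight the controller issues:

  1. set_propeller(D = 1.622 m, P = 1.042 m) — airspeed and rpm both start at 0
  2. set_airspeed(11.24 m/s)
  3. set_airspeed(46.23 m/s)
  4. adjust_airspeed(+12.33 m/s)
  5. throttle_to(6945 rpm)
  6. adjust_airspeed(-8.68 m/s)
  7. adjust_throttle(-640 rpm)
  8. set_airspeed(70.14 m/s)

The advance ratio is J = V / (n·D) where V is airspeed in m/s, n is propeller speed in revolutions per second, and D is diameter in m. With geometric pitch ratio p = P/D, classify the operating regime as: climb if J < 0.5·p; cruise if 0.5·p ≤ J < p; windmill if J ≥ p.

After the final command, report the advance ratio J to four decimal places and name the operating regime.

J = 0.4115, regime = cruise

set_propeller: D = 1.622 m, P = 1.042 m (p = P/D = 0.642417); state ← (V=0, rpm=0)
set_airspeed(11.24): V ← 11.24 m/s
set_airspeed(46.23): V ← 46.23 m/s
adjust_airspeed(+12.33): V ← 46.23 +12.33 = 58.56 m/s
throttle_to(6945): rpm ← 6945
adjust_airspeed(-8.68): V ← 58.56 -8.68 = 49.88 m/s
adjust_throttle(-640): rpm ← 6945 -640 = 6305
set_airspeed(70.14): V ← 70.14 m/s
final state: V = 70.14 m/s, rpm = 6305 → n = rpm/60 = 105.083333 rev/s
J = V / (n·D) = 70.14 / (105.083333 × 1.622) = 0.411511
regime bands: climb J<0.3212 | cruise [0.3212, 0.6424) | windmill J≥0.6424
J = 0.4115 → cruise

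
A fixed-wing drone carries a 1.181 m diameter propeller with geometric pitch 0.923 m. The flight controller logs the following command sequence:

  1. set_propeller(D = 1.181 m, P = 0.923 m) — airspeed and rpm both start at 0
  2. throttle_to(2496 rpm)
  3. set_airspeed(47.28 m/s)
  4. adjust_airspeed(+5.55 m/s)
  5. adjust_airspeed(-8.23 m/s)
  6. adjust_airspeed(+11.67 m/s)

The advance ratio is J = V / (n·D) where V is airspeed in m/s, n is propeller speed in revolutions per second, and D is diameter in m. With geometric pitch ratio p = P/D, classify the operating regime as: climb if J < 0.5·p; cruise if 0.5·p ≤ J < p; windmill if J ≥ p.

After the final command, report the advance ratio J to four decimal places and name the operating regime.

J = 1.1453, regime = windmill

set_propeller: D = 1.181 m, P = 0.923 m (p = P/D = 0.781541); state ← (V=0, rpm=0)
throttle_to(2496): rpm ← 2496
set_airspeed(47.28): V ← 47.28 m/s
adjust_airspeed(+5.55): V ← 47.28 +5.55 = 52.83 m/s
adjust_airspeed(-8.23): V ← 52.83 -8.23 = 44.6 m/s
adjust_airspeed(+11.67): V ← 44.6 +11.67 = 56.27 m/s
final state: V = 56.27 m/s, rpm = 2496 → n = rpm/60 = 41.600000 rev/s
J = V / (n·D) = 56.27 / (41.600000 × 1.181) = 1.145338
regime bands: climb J<0.3908 | cruise [0.3908, 0.7815) | windmill J≥0.7815
J = 1.1453 → windmill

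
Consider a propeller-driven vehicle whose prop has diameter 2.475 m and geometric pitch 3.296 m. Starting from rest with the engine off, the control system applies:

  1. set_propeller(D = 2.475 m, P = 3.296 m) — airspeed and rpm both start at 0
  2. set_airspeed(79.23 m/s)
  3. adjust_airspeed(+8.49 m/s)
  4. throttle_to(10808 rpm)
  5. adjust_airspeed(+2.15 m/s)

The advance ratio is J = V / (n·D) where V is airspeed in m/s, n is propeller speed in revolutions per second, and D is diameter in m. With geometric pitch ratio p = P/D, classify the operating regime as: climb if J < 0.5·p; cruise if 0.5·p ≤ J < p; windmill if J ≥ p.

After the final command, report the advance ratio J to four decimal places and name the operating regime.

J = 0.2016, regime = climb

set_propeller: D = 2.475 m, P = 3.296 m (p = P/D = 1.331717); state ← (V=0, rpm=0)
set_airspeed(79.23): V ← 79.23 m/s
adjust_airspeed(+8.49): V ← 79.23 +8.49 = 87.72 m/s
throttle_to(10808): rpm ← 10808
adjust_airspeed(+2.15): V ← 87.72 +2.15 = 89.87 m/s
final state: V = 89.87 m/s, rpm = 10808 → n = rpm/60 = 180.133333 rev/s
J = V / (n·D) = 89.87 / (180.133333 × 2.475) = 0.201579
regime bands: climb J<0.6659 | cruise [0.6659, 1.3317) | windmill J≥1.3317
J = 0.2016 → climb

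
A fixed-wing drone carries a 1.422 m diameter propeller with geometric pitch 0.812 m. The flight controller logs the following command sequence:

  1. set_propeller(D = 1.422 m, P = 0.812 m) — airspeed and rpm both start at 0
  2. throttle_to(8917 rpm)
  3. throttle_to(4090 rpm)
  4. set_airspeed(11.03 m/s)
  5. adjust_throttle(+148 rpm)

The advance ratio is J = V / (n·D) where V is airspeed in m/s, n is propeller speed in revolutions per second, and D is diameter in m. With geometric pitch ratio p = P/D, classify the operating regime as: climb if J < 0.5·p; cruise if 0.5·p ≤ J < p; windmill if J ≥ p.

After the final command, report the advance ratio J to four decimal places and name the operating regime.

J = 0.1098, regime = climb

set_propeller: D = 1.422 m, P = 0.812 m (p = P/D = 0.571027); state ← (V=0, rpm=0)
throttle_to(8917): rpm ← 8917
throttle_to(4090): rpm ← 4090
set_airspeed(11.03): V ← 11.03 m/s
adjust_throttle(+148): rpm ← 4090 +148 = 4238
final state: V = 11.03 m/s, rpm = 4238 → n = rpm/60 = 70.633333 rev/s
J = V / (n·D) = 11.03 / (70.633333 × 1.422) = 0.109816
regime bands: climb J<0.2855 | cruise [0.2855, 0.5710) | windmill J≥0.5710
J = 0.1098 → climb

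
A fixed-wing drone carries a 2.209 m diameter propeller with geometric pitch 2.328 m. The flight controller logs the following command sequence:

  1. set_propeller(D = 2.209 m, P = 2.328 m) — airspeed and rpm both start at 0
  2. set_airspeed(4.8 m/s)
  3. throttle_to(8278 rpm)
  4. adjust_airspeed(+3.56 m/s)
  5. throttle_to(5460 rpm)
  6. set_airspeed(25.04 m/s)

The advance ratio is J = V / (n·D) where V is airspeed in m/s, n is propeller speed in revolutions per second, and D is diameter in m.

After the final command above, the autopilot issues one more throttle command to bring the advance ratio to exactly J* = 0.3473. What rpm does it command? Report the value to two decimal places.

rpm = 1958.33

set_propeller: D = 2.209 m, P = 2.328 m (p = P/D = 1.053871); state ← (V=0, rpm=0)
set_airspeed(4.8): V ← 4.8 m/s
throttle_to(8278): rpm ← 8278
adjust_airspeed(+3.56): V ← 4.8 +3.56 = 8.36 m/s
throttle_to(5460): rpm ← 5460
set_airspeed(25.04): V ← 25.04 m/s
final state: V = 25.04 m/s, rpm = 5460 → n = rpm/60 = 91.000000 rev/s
target J* = 0.3473; solve J* = V/(n·D) for n: n = V/(J*·D) = 25.04/(0.3473 × 2.209) = 32.638773 rev/s
rpm = 60·n = 1958.326387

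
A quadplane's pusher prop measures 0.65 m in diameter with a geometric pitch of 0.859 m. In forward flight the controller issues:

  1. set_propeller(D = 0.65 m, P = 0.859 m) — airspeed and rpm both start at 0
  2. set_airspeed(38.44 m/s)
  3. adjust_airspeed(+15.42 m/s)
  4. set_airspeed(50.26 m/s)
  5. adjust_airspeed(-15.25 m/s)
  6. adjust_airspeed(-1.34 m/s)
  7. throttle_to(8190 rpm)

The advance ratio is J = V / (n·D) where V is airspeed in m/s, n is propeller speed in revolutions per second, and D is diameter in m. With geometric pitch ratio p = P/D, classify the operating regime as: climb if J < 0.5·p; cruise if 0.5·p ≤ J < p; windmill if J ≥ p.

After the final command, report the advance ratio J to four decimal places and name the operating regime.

set_propeller: D = 0.65 m, P = 0.859 m (p = P/D = 1.321538); state ← (V=0, rpm=0)
set_airspeed(38.44): V ← 38.44 m/s
adjust_airspeed(+15.42): V ← 38.44 +15.42 = 53.86 m/s
set_airspeed(50.26): V ← 50.26 m/s
adjust_airspeed(-15.25): V ← 50.26 -15.25 = 35.01 m/s
adjust_airspeed(-1.34): V ← 35.01 -1.34 = 33.67 m/s
throttle_to(8190): rpm ← 8190
final state: V = 33.67 m/s, rpm = 8190 → n = rpm/60 = 136.500000 rev/s
J = V / (n·D) = 33.67 / (136.500000 × 0.65) = 0.379487
regime bands: climb J<0.6608 | cruise [0.6608, 1.3215) | windmill J≥1.3215
J = 0.3795 → climb

J = 0.3795, regime = climb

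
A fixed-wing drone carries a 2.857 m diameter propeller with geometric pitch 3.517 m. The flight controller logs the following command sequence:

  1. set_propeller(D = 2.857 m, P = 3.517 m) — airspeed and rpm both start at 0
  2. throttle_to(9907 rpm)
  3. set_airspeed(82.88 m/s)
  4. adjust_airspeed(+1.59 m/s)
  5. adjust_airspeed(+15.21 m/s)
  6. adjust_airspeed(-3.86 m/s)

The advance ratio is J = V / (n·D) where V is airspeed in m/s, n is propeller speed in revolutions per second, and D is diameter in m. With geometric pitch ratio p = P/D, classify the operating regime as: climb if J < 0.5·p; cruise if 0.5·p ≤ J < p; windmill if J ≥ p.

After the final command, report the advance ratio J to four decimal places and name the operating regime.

set_propeller: D = 2.857 m, P = 3.517 m (p = P/D = 1.231012); state ← (V=0, rpm=0)
throttle_to(9907): rpm ← 9907
set_airspeed(82.88): V ← 82.88 m/s
adjust_airspeed(+1.59): V ← 82.88 +1.59 = 84.47 m/s
adjust_airspeed(+15.21): V ← 84.47 +15.21 = 99.68 m/s
adjust_airspeed(-3.86): V ← 99.68 -3.86 = 95.82 m/s
final state: V = 95.82 m/s, rpm = 9907 → n = rpm/60 = 165.116667 rev/s
J = V / (n·D) = 95.82 / (165.116667 × 2.857) = 0.203121
regime bands: climb J<0.6155 | cruise [0.6155, 1.2310) | windmill J≥1.2310
J = 0.2031 → climb

J = 0.2031, regime = climb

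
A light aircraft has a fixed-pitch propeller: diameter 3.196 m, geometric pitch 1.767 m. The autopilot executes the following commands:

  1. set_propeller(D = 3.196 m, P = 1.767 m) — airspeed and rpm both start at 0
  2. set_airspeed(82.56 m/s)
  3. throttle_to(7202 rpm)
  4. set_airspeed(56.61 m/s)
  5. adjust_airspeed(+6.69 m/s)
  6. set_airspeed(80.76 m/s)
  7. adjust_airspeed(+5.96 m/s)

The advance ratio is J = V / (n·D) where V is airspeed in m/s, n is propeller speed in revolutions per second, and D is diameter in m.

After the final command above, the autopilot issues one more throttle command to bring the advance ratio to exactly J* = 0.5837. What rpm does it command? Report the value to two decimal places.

rpm = 2789.16

set_propeller: D = 3.196 m, P = 1.767 m (p = P/D = 0.552879); state ← (V=0, rpm=0)
set_airspeed(82.56): V ← 82.56 m/s
throttle_to(7202): rpm ← 7202
set_airspeed(56.61): V ← 56.61 m/s
adjust_airspeed(+6.69): V ← 56.61 +6.69 = 63.3 m/s
set_airspeed(80.76): V ← 80.76 m/s
adjust_airspeed(+5.96): V ← 80.76 +5.96 = 86.72 m/s
final state: V = 86.72 m/s, rpm = 7202 → n = rpm/60 = 120.033333 rev/s
target J* = 0.5837; solve J* = V/(n·D) for n: n = V/(J*·D) = 86.72/(0.5837 × 3.196) = 46.486067 rev/s
rpm = 60·n = 2789.164029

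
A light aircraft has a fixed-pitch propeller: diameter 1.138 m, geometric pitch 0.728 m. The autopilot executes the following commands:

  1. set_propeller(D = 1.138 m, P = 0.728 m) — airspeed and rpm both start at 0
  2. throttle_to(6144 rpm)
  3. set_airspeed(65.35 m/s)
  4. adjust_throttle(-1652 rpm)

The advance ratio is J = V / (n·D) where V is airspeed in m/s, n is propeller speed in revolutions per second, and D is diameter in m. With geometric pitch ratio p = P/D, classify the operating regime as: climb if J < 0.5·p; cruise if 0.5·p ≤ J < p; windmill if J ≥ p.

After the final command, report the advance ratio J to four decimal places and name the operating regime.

set_propeller: D = 1.138 m, P = 0.728 m (p = P/D = 0.639719); state ← (V=0, rpm=0)
throttle_to(6144): rpm ← 6144
set_airspeed(65.35): V ← 65.35 m/s
adjust_throttle(-1652): rpm ← 6144 -1652 = 4492
final state: V = 65.35 m/s, rpm = 4492 → n = rpm/60 = 74.866667 rev/s
J = V / (n·D) = 65.35 / (74.866667 × 1.138) = 0.767034
regime bands: climb J<0.3199 | cruise [0.3199, 0.6397) | windmill J≥0.6397
J = 0.7670 → windmill

J = 0.7670, regime = windmill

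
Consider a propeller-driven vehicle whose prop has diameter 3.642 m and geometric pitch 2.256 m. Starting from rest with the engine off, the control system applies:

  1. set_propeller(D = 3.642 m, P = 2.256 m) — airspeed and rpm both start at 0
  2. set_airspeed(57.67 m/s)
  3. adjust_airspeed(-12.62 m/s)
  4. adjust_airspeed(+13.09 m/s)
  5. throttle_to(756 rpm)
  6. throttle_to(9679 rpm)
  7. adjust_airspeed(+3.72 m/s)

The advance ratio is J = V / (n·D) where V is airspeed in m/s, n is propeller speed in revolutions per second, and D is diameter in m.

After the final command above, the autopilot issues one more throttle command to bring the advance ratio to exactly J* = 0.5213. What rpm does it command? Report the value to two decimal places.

set_propeller: D = 3.642 m, P = 2.256 m (p = P/D = 0.619440); state ← (V=0, rpm=0)
set_airspeed(57.67): V ← 57.67 m/s
adjust_airspeed(-12.62): V ← 57.67 -12.62 = 45.05 m/s
adjust_airspeed(+13.09): V ← 45.05 +13.09 = 58.14 m/s
throttle_to(756): rpm ← 756
throttle_to(9679): rpm ← 9679
adjust_airspeed(+3.72): V ← 58.14 +3.72 = 61.86 m/s
final state: V = 61.86 m/s, rpm = 9679 → n = rpm/60 = 161.316667 rev/s
target J* = 0.5213; solve J* = V/(n·D) for n: n = V/(J*·D) = 61.86/(0.5213 × 3.642) = 32.582338 rev/s
rpm = 60·n = 1954.940301

rpm = 1954.94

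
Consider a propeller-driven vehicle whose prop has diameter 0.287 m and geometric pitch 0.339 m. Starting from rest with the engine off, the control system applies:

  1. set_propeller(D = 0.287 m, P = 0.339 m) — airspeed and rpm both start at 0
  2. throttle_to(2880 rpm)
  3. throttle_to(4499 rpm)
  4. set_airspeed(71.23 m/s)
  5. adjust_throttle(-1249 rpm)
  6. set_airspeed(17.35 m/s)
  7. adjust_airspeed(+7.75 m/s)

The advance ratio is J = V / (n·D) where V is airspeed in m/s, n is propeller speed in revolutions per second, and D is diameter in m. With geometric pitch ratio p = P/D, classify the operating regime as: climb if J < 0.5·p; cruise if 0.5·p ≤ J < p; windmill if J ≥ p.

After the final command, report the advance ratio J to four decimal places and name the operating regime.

set_propeller: D = 0.287 m, P = 0.339 m (p = P/D = 1.181185); state ← (V=0, rpm=0)
throttle_to(2880): rpm ← 2880
throttle_to(4499): rpm ← 4499
set_airspeed(71.23): V ← 71.23 m/s
adjust_throttle(-1249): rpm ← 4499 -1249 = 3250
set_airspeed(17.35): V ← 17.35 m/s
adjust_airspeed(+7.75): V ← 17.35 +7.75 = 25.1 m/s
final state: V = 25.1 m/s, rpm = 3250 → n = rpm/60 = 54.166667 rev/s
J = V / (n·D) = 25.1 / (54.166667 × 0.287) = 1.614581
regime bands: climb J<0.5906 | cruise [0.5906, 1.1812) | windmill J≥1.1812
J = 1.6146 → windmill

J = 1.6146, regime = windmill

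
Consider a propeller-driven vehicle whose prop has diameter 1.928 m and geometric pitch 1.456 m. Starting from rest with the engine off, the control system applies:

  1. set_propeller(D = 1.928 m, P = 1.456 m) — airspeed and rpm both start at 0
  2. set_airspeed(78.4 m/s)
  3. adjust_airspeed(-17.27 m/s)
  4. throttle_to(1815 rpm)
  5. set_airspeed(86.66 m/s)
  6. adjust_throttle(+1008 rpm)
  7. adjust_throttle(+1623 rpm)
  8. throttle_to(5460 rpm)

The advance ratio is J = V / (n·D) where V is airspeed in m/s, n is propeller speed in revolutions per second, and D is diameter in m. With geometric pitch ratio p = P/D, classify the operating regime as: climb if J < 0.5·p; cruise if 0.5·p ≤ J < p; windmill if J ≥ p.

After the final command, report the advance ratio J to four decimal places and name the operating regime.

set_propeller: D = 1.928 m, P = 1.456 m (p = P/D = 0.755187); state ← (V=0, rpm=0)
set_airspeed(78.4): V ← 78.4 m/s
adjust_airspeed(-17.27): V ← 78.4 -17.27 = 61.13 m/s
throttle_to(1815): rpm ← 1815
set_airspeed(86.66): V ← 86.66 m/s
adjust_throttle(+1008): rpm ← 1815 +1008 = 2823
adjust_throttle(+1623): rpm ← 2823 +1623 = 4446
throttle_to(5460): rpm ← 5460
final state: V = 86.66 m/s, rpm = 5460 → n = rpm/60 = 91.000000 rev/s
J = V / (n·D) = 86.66 / (91.000000 × 1.928) = 0.493936
regime bands: climb J<0.3776 | cruise [0.3776, 0.7552) | windmill J≥0.7552
J = 0.4939 → cruise

J = 0.4939, regime = cruise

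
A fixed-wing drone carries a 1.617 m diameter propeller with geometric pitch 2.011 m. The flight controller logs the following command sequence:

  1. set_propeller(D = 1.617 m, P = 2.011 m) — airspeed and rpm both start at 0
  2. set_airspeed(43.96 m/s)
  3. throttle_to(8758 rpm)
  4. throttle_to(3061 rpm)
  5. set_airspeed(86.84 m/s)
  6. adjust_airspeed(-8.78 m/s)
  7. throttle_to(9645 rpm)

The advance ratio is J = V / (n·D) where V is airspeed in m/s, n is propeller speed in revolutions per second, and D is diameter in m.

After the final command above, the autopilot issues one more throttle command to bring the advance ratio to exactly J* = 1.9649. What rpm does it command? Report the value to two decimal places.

set_propeller: D = 1.617 m, P = 2.011 m (p = P/D = 1.243661); state ← (V=0, rpm=0)
set_airspeed(43.96): V ← 43.96 m/s
throttle_to(8758): rpm ← 8758
throttle_to(3061): rpm ← 3061
set_airspeed(86.84): V ← 86.84 m/s
adjust_airspeed(-8.78): V ← 86.84 -8.78 = 78.06 m/s
throttle_to(9645): rpm ← 9645
final state: V = 78.06 m/s, rpm = 9645 → n = rpm/60 = 160.750000 rev/s
target J* = 1.9649; solve J* = V/(n·D) for n: n = V/(J*·D) = 78.06/(1.9649 × 1.617) = 24.568468 rev/s
rpm = 60·n = 1474.108073

rpm = 1474.11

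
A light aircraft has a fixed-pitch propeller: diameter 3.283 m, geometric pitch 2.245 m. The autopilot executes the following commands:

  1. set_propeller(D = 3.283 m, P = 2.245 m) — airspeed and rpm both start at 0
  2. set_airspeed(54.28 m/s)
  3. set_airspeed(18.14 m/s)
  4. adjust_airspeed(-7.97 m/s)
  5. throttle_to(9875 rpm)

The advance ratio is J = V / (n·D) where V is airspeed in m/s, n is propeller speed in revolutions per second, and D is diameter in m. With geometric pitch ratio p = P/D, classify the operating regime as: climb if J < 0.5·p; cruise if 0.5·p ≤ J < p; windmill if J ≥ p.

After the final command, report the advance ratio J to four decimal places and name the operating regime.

set_propeller: D = 3.283 m, P = 2.245 m (p = P/D = 0.683826); state ← (V=0, rpm=0)
set_airspeed(54.28): V ← 54.28 m/s
set_airspeed(18.14): V ← 18.14 m/s
adjust_airspeed(-7.97): V ← 18.14 -7.97 = 10.17 m/s
throttle_to(9875): rpm ← 9875
final state: V = 10.17 m/s, rpm = 9875 → n = rpm/60 = 164.583333 rev/s
J = V / (n·D) = 10.17 / (164.583333 × 3.283) = 0.018822
regime bands: climb J<0.3419 | cruise [0.3419, 0.6838) | windmill J≥0.6838
J = 0.0188 → climb

J = 0.0188, regime = climb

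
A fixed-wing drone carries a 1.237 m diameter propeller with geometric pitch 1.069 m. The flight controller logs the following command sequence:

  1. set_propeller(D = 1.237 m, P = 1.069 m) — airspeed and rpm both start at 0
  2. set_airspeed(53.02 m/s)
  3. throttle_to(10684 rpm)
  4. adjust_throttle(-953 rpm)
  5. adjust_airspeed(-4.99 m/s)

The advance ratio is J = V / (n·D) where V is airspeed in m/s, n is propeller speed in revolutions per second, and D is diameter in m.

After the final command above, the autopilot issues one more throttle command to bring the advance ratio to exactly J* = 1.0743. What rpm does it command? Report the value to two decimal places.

rpm = 2168.55

set_propeller: D = 1.237 m, P = 1.069 m (p = P/D = 0.864188); state ← (V=0, rpm=0)
set_airspeed(53.02): V ← 53.02 m/s
throttle_to(10684): rpm ← 10684
adjust_throttle(-953): rpm ← 10684 -953 = 9731
adjust_airspeed(-4.99): V ← 53.02 -4.99 = 48.03 m/s
final state: V = 48.03 m/s, rpm = 9731 → n = rpm/60 = 162.183333 rev/s
target J* = 1.0743; solve J* = V/(n·D) for n: n = V/(J*·D) = 48.03/(1.0743 × 1.237) = 36.142427 rev/s
rpm = 60·n = 2168.545614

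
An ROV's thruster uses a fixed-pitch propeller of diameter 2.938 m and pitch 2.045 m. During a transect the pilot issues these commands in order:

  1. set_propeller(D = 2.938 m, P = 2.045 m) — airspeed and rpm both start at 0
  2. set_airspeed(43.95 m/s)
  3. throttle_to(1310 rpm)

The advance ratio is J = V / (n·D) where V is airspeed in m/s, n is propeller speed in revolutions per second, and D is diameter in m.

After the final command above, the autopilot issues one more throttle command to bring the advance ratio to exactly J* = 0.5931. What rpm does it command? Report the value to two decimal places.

rpm = 1513.32

set_propeller: D = 2.938 m, P = 2.045 m (p = P/D = 0.696052); state ← (V=0, rpm=0)
set_airspeed(43.95): V ← 43.95 m/s
throttle_to(1310): rpm ← 1310
final state: V = 43.95 m/s, rpm = 1310 → n = rpm/60 = 21.833333 rev/s
target J* = 0.5931; solve J* = V/(n·D) for n: n = V/(J*·D) = 43.95/(0.5931 × 2.938) = 25.221979 rev/s
rpm = 60·n = 1513.318755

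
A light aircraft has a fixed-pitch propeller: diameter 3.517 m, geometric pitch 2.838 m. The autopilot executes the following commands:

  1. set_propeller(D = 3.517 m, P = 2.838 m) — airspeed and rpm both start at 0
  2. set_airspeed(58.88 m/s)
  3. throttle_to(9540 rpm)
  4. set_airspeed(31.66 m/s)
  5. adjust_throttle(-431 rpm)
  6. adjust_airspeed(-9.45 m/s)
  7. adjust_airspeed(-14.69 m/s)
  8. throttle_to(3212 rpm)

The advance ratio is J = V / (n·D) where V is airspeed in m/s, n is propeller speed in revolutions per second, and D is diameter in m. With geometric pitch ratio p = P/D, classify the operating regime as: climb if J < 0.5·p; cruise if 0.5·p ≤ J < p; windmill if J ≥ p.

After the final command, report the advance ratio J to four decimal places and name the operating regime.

set_propeller: D = 3.517 m, P = 2.838 m (p = P/D = 0.806938); state ← (V=0, rpm=0)
set_airspeed(58.88): V ← 58.88 m/s
throttle_to(9540): rpm ← 9540
set_airspeed(31.66): V ← 31.66 m/s
adjust_throttle(-431): rpm ← 9540 -431 = 9109
adjust_airspeed(-9.45): V ← 31.66 -9.45 = 22.21 m/s
adjust_airspeed(-14.69): V ← 22.21 -14.69 = 7.52 m/s
throttle_to(3212): rpm ← 3212
final state: V = 7.52 m/s, rpm = 3212 → n = rpm/60 = 53.533333 rev/s
J = V / (n·D) = 7.52 / (53.533333 × 3.517) = 0.039941
regime bands: climb J<0.4035 | cruise [0.4035, 0.8069) | windmill J≥0.8069
J = 0.0399 → climb

J = 0.0399, regime = climb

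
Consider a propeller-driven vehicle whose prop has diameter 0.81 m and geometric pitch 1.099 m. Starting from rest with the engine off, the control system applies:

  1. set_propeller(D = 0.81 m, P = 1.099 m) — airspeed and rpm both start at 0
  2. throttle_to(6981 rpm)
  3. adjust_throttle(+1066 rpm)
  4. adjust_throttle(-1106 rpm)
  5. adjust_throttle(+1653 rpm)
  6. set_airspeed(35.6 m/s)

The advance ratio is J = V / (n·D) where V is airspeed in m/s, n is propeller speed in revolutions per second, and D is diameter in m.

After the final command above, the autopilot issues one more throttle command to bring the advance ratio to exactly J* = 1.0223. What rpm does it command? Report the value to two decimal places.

rpm = 2579.51

set_propeller: D = 0.81 m, P = 1.099 m (p = P/D = 1.356790); state ← (V=0, rpm=0)
throttle_to(6981): rpm ← 6981
adjust_throttle(+1066): rpm ← 6981 +1066 = 8047
adjust_throttle(-1106): rpm ← 8047 -1106 = 6941
adjust_throttle(+1653): rpm ← 6941 +1653 = 8594
set_airspeed(35.6): V ← 35.6 m/s
final state: V = 35.6 m/s, rpm = 8594 → n = rpm/60 = 143.233333 rev/s
target J* = 1.0223; solve J* = V/(n·D) for n: n = V/(J*·D) = 35.6/(1.0223 × 0.81) = 42.991898 rev/s
rpm = 60·n = 2579.513878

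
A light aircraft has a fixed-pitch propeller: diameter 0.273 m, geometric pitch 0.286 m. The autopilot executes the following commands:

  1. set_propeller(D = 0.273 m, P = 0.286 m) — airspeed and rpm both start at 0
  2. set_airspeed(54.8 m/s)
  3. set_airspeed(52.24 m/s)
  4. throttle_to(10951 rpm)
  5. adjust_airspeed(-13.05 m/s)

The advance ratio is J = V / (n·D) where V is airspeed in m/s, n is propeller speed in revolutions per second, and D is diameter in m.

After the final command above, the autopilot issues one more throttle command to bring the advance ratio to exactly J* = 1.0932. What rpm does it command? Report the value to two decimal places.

rpm = 7878.88

set_propeller: D = 0.273 m, P = 0.286 m (p = P/D = 1.047619); state ← (V=0, rpm=0)
set_airspeed(54.8): V ← 54.8 m/s
set_airspeed(52.24): V ← 52.24 m/s
throttle_to(10951): rpm ← 10951
adjust_airspeed(-13.05): V ← 52.24 -13.05 = 39.19 m/s
final state: V = 39.19 m/s, rpm = 10951 → n = rpm/60 = 182.516667 rev/s
target J* = 1.0932; solve J* = V/(n·D) for n: n = V/(J*·D) = 39.19/(1.0932 × 0.273) = 131.314593 rev/s
rpm = 60·n = 7878.875607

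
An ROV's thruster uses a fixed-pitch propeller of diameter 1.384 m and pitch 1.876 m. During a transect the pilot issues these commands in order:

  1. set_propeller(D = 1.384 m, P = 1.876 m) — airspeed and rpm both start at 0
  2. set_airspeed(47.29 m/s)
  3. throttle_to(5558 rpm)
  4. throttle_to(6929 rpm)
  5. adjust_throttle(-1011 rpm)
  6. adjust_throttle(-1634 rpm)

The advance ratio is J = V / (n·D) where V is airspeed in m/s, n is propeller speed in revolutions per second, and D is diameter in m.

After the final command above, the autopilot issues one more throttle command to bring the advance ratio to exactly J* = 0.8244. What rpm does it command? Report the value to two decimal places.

rpm = 2486.83

set_propeller: D = 1.384 m, P = 1.876 m (p = P/D = 1.355491); state ← (V=0, rpm=0)
set_airspeed(47.29): V ← 47.29 m/s
throttle_to(5558): rpm ← 5558
throttle_to(6929): rpm ← 6929
adjust_throttle(-1011): rpm ← 6929 -1011 = 5918
adjust_throttle(-1634): rpm ← 5918 -1634 = 4284
final state: V = 47.29 m/s, rpm = 4284 → n = rpm/60 = 71.400000 rev/s
target J* = 0.8244; solve J* = V/(n·D) for n: n = V/(J*·D) = 47.29/(0.8244 × 1.384) = 41.447204 rev/s
rpm = 60·n = 2486.832252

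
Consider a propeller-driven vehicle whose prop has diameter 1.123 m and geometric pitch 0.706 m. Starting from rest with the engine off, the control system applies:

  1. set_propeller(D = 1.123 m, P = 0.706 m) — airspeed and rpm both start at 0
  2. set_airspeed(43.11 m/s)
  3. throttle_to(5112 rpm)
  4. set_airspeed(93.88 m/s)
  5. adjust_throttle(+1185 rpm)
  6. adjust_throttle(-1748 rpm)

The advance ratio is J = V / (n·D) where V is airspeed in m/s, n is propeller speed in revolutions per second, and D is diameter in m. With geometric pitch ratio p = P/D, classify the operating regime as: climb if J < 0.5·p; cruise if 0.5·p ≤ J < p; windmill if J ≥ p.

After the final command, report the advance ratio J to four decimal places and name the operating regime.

set_propeller: D = 1.123 m, P = 0.706 m (p = P/D = 0.628673); state ← (V=0, rpm=0)
set_airspeed(43.11): V ← 43.11 m/s
throttle_to(5112): rpm ← 5112
set_airspeed(93.88): V ← 93.88 m/s
adjust_throttle(+1185): rpm ← 5112 +1185 = 6297
adjust_throttle(-1748): rpm ← 6297 -1748 = 4549
final state: V = 93.88 m/s, rpm = 4549 → n = rpm/60 = 75.816667 rev/s
J = V / (n·D) = 93.88 / (75.816667 × 1.123) = 1.102627
regime bands: climb J<0.3143 | cruise [0.3143, 0.6287) | windmill J≥0.6287
J = 1.1026 → windmill

J = 1.1026, regime = windmill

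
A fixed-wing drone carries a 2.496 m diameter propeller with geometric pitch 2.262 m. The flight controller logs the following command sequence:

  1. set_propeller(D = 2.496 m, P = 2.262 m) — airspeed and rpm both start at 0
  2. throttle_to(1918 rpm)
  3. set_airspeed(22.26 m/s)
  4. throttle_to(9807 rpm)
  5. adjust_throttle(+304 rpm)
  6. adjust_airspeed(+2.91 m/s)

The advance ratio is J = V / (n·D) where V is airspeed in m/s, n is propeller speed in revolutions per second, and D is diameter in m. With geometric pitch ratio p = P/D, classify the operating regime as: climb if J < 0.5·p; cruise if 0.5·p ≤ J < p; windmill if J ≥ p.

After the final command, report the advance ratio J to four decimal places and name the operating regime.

set_propeller: D = 2.496 m, P = 2.262 m (p = P/D = 0.906250); state ← (V=0, rpm=0)
throttle_to(1918): rpm ← 1918
set_airspeed(22.26): V ← 22.26 m/s
throttle_to(9807): rpm ← 9807
adjust_throttle(+304): rpm ← 9807 +304 = 10111
adjust_airspeed(+2.91): V ← 22.26 +2.91 = 25.17 m/s
final state: V = 25.17 m/s, rpm = 10111 → n = rpm/60 = 168.516667 rev/s
J = V / (n·D) = 25.17 / (168.516667 × 2.496) = 0.059841
regime bands: climb J<0.4531 | cruise [0.4531, 0.9062) | windmill J≥0.9062
J = 0.0598 → climb

J = 0.0598, regime = climb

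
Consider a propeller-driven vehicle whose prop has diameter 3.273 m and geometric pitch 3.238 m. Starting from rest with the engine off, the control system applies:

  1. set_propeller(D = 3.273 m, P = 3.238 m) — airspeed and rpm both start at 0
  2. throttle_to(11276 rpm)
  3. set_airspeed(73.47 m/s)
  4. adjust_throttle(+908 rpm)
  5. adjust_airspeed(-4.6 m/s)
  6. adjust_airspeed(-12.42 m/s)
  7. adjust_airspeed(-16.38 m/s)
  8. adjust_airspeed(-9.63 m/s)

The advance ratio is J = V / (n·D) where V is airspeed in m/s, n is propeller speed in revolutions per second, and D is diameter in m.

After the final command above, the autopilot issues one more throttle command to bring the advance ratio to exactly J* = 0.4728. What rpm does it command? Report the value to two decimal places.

set_propeller: D = 3.273 m, P = 3.238 m (p = P/D = 0.989306); state ← (V=0, rpm=0)
throttle_to(11276): rpm ← 11276
set_airspeed(73.47): V ← 73.47 m/s
adjust_throttle(+908): rpm ← 11276 +908 = 12184
adjust_airspeed(-4.6): V ← 73.47 -4.6 = 68.87 m/s
adjust_airspeed(-12.42): V ← 68.87 -12.42 = 56.45 m/s
adjust_airspeed(-16.38): V ← 56.45 -16.38 = 40.07 m/s
adjust_airspeed(-9.63): V ← 40.07 -9.63 = 30.44 m/s
final state: V = 30.44 m/s, rpm = 12184 → n = rpm/60 = 203.066667 rev/s
target J* = 0.4728; solve J* = V/(n·D) for n: n = V/(J*·D) = 30.44/(0.4728 × 3.273) = 19.670762 rev/s
rpm = 60·n = 1180.245696

rpm = 1180.25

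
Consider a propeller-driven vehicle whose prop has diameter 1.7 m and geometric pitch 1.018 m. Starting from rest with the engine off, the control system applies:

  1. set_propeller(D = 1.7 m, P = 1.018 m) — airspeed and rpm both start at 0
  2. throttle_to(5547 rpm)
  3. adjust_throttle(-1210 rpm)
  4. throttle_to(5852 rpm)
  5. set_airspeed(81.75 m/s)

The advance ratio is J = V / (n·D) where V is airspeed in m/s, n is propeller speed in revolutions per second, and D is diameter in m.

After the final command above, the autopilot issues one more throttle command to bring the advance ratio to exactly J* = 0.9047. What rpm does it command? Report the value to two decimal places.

rpm = 3189.23

set_propeller: D = 1.7 m, P = 1.018 m (p = P/D = 0.598824); state ← (V=0, rpm=0)
throttle_to(5547): rpm ← 5547
adjust_throttle(-1210): rpm ← 5547 -1210 = 4337
throttle_to(5852): rpm ← 5852
set_airspeed(81.75): V ← 81.75 m/s
final state: V = 81.75 m/s, rpm = 5852 → n = rpm/60 = 97.533333 rev/s
target J* = 0.9047; solve J* = V/(n·D) for n: n = V/(J*·D) = 81.75/(0.9047 × 1.7) = 53.153792 rev/s
rpm = 60·n = 3189.227498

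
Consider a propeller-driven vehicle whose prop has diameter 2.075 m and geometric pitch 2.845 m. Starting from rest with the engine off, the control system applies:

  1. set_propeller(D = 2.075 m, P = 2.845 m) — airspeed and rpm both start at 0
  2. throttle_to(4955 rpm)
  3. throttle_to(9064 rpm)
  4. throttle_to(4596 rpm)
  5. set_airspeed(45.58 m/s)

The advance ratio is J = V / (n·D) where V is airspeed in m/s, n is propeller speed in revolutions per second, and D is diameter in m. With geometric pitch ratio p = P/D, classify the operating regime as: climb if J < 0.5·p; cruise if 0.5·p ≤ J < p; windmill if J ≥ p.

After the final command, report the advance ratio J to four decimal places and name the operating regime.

set_propeller: D = 2.075 m, P = 2.845 m (p = P/D = 1.371084); state ← (V=0, rpm=0)
throttle_to(4955): rpm ← 4955
throttle_to(9064): rpm ← 9064
throttle_to(4596): rpm ← 4596
set_airspeed(45.58): V ← 45.58 m/s
final state: V = 45.58 m/s, rpm = 4596 → n = rpm/60 = 76.600000 rev/s
J = V / (n·D) = 45.58 / (76.600000 × 2.075) = 0.286766
regime bands: climb J<0.6855 | cruise [0.6855, 1.3711) | windmill J≥1.3711
J = 0.2868 → climb

J = 0.2868, regime = climb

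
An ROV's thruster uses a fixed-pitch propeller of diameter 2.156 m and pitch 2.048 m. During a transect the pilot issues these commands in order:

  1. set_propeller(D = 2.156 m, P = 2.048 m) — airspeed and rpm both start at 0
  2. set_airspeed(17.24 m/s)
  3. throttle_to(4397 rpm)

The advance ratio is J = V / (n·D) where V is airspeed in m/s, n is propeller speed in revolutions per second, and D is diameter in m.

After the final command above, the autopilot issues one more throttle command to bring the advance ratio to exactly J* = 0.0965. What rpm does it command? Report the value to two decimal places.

rpm = 4971.79

set_propeller: D = 2.156 m, P = 2.048 m (p = P/D = 0.949907); state ← (V=0, rpm=0)
set_airspeed(17.24): V ← 17.24 m/s
throttle_to(4397): rpm ← 4397
final state: V = 17.24 m/s, rpm = 4397 → n = rpm/60 = 73.283333 rev/s
target J* = 0.0965; solve J* = V/(n·D) for n: n = V/(J*·D) = 17.24/(0.0965 × 2.156) = 82.863103 rev/s
rpm = 60·n = 4971.786171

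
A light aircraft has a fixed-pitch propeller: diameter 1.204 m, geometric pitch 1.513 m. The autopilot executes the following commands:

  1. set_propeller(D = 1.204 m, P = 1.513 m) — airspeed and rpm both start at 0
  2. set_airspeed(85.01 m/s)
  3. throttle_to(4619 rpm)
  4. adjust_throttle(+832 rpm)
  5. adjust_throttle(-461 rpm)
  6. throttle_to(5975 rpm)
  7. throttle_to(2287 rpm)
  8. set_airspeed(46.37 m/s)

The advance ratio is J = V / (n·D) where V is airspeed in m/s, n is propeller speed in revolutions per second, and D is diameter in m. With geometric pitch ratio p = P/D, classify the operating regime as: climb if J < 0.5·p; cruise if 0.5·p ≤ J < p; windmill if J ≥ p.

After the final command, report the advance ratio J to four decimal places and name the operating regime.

J = 1.0104, regime = cruise

set_propeller: D = 1.204 m, P = 1.513 m (p = P/D = 1.256645); state ← (V=0, rpm=0)
set_airspeed(85.01): V ← 85.01 m/s
throttle_to(4619): rpm ← 4619
adjust_throttle(+832): rpm ← 4619 +832 = 5451
adjust_throttle(-461): rpm ← 5451 -461 = 4990
throttle_to(5975): rpm ← 5975
throttle_to(2287): rpm ← 2287
set_airspeed(46.37): V ← 46.37 m/s
final state: V = 46.37 m/s, rpm = 2287 → n = rpm/60 = 38.116667 rev/s
J = V / (n·D) = 46.37 / (38.116667 × 1.204) = 1.010405
regime bands: climb J<0.6283 | cruise [0.6283, 1.2566) | windmill J≥1.2566
J = 1.0104 → cruise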